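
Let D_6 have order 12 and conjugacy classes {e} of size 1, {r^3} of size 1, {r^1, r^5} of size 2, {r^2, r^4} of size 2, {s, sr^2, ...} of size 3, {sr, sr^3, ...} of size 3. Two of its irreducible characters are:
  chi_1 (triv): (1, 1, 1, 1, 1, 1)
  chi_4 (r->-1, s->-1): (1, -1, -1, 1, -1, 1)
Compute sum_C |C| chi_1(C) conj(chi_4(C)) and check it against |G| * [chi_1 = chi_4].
Sum = 0; so <chi_1, chi_4> = 0 (distinct irreducibles are orthogonal).

Proof sketch: Compute term by term over conjugacy classes (|C| * chi_1(C) * conj(chi_4(C))):
  1*(1)*conj(1) + 1*(1)*conj(-1) + 2*(1)*conj(-1) + 2*(1)*conj(1) + 3*(1)*conj(-1) + 3*(1)*conj(1)
  = (1) + (-1) + (-2) + (2) + (-3) + (3)
  = 0.
Dividing by |G| = 12 gives 0/12 = 0, matching the row-orthogonality relation <chi_1, chi_4> = [chi_1 = chi_4].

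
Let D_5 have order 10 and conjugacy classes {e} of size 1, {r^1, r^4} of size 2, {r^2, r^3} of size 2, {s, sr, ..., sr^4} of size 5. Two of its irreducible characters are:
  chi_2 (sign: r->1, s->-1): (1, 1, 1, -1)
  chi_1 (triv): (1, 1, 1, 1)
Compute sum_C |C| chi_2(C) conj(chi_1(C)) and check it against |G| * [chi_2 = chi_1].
Sum = 0; so <chi_2, chi_1> = 0 (distinct irreducibles are orthogonal).

Solution. Compute term by term over conjugacy classes (|C| * chi_2(C) * conj(chi_1(C))):
  1*(1)*conj(1) + 2*(1)*conj(1) + 2*(1)*conj(1) + 5*(-1)*conj(1)
  = (1) + (2) + (2) + (-5)
  = 0.
Dividing by |G| = 10 gives 0/10 = 0, matching the row-orthogonality relation <chi_2, chi_1> = [chi_2 = chi_1].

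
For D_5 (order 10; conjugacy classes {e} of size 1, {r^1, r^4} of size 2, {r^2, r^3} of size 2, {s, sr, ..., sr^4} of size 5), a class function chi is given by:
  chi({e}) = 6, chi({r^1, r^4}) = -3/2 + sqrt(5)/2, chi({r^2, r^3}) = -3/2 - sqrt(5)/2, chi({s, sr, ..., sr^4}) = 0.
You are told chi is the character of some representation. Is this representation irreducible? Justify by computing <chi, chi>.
Not irreducible (reducible): <chi, chi> = 5 > 1.

Explanation: <chi, chi> = (1/|G|) sum_C |C| * |chi(C)|^2 = (1/10)[1*|6|^2 + 2*|-3/2 + sqrt(5)/2|^2 + 2*|-3/2 - sqrt(5)/2|^2 + 5*|0|^2]
  = (1/10)[(36) + (7 - 3*sqrt(5)) + (3*sqrt(5) + 7) + (0)] = 50/10 = 5.
A character is irreducible iff <chi, chi> = 1, so this representation is reducible.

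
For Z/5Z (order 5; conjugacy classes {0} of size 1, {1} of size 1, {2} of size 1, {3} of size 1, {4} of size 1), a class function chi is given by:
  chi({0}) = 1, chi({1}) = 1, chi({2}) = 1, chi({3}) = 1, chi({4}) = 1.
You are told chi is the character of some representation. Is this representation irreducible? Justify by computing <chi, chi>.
Irreducible: <chi, chi> = 1.

Explanation: <chi, chi> = (1/|G|) sum_C |C| * |chi(C)|^2 = (1/5)[1*|1|^2 + 1*|1|^2 + 1*|1|^2 + 1*|1|^2 + 1*|1|^2]
  = (1/5)[(1) + (1) + (1) + (1) + (1)] = 5/5 = 1.
(Exp terms are combined using exp(i*s)*conj(exp(i*t)) = exp(i*(s-t)), and sums of them are collapsed using the identity that for every m > 1 the m distinct m-th roots of unity sum to 0, e.g. 1 + exp(2*I*pi/3) + exp(-2*I*pi/3) = 0.)
A character is irreducible iff <chi, chi> = 1, so this representation is irreducible.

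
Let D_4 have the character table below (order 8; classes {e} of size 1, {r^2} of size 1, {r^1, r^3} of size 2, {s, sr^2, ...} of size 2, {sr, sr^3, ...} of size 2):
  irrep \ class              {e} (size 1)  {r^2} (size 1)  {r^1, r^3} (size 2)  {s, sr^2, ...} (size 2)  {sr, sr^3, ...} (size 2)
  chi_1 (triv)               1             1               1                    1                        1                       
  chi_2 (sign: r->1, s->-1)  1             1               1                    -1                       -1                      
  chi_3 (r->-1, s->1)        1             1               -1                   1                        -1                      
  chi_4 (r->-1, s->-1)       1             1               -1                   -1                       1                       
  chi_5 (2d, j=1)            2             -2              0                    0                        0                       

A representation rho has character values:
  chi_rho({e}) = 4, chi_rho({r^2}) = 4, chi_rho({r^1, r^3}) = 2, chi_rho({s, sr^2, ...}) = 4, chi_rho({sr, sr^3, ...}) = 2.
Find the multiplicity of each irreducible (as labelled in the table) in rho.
Multiplicities: chi_1: 3, chi_2: 0, chi_3: 1, chi_4: 0, chi_5: 0.

Derivation: Use <chi_rho, chi> = (1/|G|) sum_C |C| * chi_rho(C) * conj(chi(C)) with |G| = 8 for each irreducible chi in the table:
  <chi_rho, chi_1> = (1/8)[1*(4)*conj(1) + 1*(4)*conj(1) + 2*(2)*conj(1) + 2*(4)*conj(1) + 2*(2)*conj(1)]
      = (1/8)[(4) + (4) + (4) + (8) + (4)] = 24/8 = 3
  <chi_rho, chi_2> = (1/8)[1*(4)*conj(1) + 1*(4)*conj(1) + 2*(2)*conj(1) + 2*(4)*conj(-1) + 2*(2)*conj(-1)]
      = (1/8)[(4) + (4) + (4) + (-8) + (-4)] = 0/8 = 0
  <chi_rho, chi_3> = (1/8)[1*(4)*conj(1) + 1*(4)*conj(1) + 2*(2)*conj(-1) + 2*(4)*conj(1) + 2*(2)*conj(-1)]
      = (1/8)[(4) + (4) + (-4) + (8) + (-4)] = 8/8 = 1
  <chi_rho, chi_4> = (1/8)[1*(4)*conj(1) + 1*(4)*conj(1) + 2*(2)*conj(-1) + 2*(4)*conj(-1) + 2*(2)*conj(1)]
      = (1/8)[(4) + (4) + (-4) + (-8) + (4)] = 0/8 = 0
  <chi_rho, chi_5> = (1/8)[1*(4)*conj(2) + 1*(4)*conj(-2) + 2*(2)*conj(0) + 2*(4)*conj(0) + 2*(2)*conj(0)]
      = (1/8)[(8) + (-8) + (0) + (0) + (0)] = 0/8 = 0
Dimension check: dim(rho) = sum (mult * dim) = 3*1 + 0*1 + 1*1 + 0*1 + 0*2 = 4 = chi_rho(e) = 4.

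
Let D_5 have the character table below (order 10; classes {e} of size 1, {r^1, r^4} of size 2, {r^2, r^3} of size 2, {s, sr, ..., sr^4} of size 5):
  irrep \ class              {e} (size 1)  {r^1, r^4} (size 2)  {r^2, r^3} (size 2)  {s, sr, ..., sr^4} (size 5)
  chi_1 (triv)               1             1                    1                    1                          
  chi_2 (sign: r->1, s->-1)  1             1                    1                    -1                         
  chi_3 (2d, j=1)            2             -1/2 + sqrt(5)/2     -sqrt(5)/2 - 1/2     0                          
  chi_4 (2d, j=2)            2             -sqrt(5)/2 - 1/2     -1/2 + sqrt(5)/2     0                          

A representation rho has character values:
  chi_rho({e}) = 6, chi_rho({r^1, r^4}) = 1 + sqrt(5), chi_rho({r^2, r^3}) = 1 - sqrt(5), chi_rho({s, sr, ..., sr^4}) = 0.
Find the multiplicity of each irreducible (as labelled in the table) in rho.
Multiplicities: chi_1: 1, chi_2: 1, chi_3: 2, chi_4: 0.

Derivation: Use <chi_rho, chi> = (1/|G|) sum_C |C| * chi_rho(C) * conj(chi(C)) with |G| = 10 for each irreducible chi in the table:
  <chi_rho, chi_1> = (1/10)[1*(6)*conj(1) + 2*(1 + sqrt(5))*conj(1) + 2*(1 - sqrt(5))*conj(1) + 5*(0)*conj(1)]
      = (1/10)[(6) + (2 + 2*sqrt(5)) + (2 - 2*sqrt(5)) + (0)] = 10/10 = 1
  <chi_rho, chi_2> = (1/10)[1*(6)*conj(1) + 2*(1 + sqrt(5))*conj(1) + 2*(1 - sqrt(5))*conj(1) + 5*(0)*conj(-1)]
      = (1/10)[(6) + (2 + 2*sqrt(5)) + (2 - 2*sqrt(5)) + (0)] = 10/10 = 1
  <chi_rho, chi_3> = (1/10)[1*(6)*conj(2) + 2*(1 + sqrt(5))*conj(-1/2 + sqrt(5)/2) + 2*(1 - sqrt(5))*conj(-sqrt(5)/2 - 1/2) + 5*(0)*conj(0)]
      = (1/10)[(12) + (4) + (4) + (0)] = 20/10 = 2
  <chi_rho, chi_4> = (1/10)[1*(6)*conj(2) + 2*(1 + sqrt(5))*conj(-sqrt(5)/2 - 1/2) + 2*(1 - sqrt(5))*conj(-1/2 + sqrt(5)/2) + 5*(0)*conj(0)]
      = (1/10)[(12) + (-6 - 2*sqrt(5)) + (-6 + 2*sqrt(5)) + (0)] = 0/10 = 0
Dimension check: dim(rho) = sum (mult * dim) = 1*1 + 1*1 + 2*2 + 0*2 = 6 = chi_rho(e) = 6.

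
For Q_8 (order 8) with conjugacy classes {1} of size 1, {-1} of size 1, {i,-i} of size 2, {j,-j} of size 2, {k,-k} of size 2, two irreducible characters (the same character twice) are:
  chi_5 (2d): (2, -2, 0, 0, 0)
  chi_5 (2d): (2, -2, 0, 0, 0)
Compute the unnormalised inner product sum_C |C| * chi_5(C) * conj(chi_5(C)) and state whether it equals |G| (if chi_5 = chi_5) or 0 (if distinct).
Sum = 8 = |G| = 8; so <chi_5, chi_5> = 1 (norm-1 confirms irreducibility).

Compute term by term over conjugacy classes (|C| * chi_5(C) * conj(chi_5(C))):
  1*(2)*conj(2) + 1*(-2)*conj(-2) + 2*(0)*conj(0) + 2*(0)*conj(0) + 2*(0)*conj(0)
  = (4) + (4) + (0) + (0) + (0)
  = 8.
Dividing by |G| = 8 gives 8/8 = 1, matching the row-orthogonality relation <chi_5, chi_5> = [chi_5 = chi_5].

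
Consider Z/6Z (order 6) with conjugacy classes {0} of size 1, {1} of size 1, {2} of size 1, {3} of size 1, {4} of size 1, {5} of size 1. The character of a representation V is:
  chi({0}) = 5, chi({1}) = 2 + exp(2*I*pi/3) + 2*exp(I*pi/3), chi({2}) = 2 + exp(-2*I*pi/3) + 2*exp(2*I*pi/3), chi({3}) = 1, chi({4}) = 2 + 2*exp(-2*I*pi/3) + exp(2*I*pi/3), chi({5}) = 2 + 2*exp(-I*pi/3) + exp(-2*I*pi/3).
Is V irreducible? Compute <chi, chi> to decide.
Not irreducible (reducible): <chi, chi> = 9 > 1.

Solution. <chi, chi> = (1/|G|) sum_C |C| * |chi(C)|^2 = (1/6)[1*|5|^2 + 1*|2 + exp(2*I*pi/3) + 2*exp(I*pi/3)|^2 + 1*|2 + exp(-2*I*pi/3) + 2*exp(2*I*pi/3)|^2 + 1*|1|^2 + 1*|2 + 2*exp(-2*I*pi/3) + exp(2*I*pi/3)|^2 + 1*|2 + 2*exp(-I*pi/3) + exp(-2*I*pi/3)|^2]
  = (1/6)[(25) + (13) + (1) + (1) + (1) + (13)] = 54/6 = 9.
(Exp terms are combined using exp(i*s)*conj(exp(i*t)) = exp(i*(s-t)), and sums of them are collapsed using the identity that for every m > 1 the m distinct m-th roots of unity sum to 0, e.g. 1 + exp(2*I*pi/3) + exp(-2*I*pi/3) = 0.)
A character is irreducible iff <chi, chi> = 1, so this representation is reducible.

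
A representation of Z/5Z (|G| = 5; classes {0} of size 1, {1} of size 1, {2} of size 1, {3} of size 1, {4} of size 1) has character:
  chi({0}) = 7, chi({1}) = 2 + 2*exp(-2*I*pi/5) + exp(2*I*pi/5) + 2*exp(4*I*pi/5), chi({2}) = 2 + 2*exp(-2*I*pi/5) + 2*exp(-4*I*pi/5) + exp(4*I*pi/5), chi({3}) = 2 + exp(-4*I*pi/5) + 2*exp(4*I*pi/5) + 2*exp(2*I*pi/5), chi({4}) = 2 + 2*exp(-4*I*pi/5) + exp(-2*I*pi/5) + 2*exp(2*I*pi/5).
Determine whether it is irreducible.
Not irreducible (reducible): <chi, chi> = 13 > 1.

Solution. <chi, chi> = (1/|G|) sum_C |C| * |chi(C)|^2 = (1/5)[1*|7|^2 + 1*|2 + 2*exp(-2*I*pi/5) + exp(2*I*pi/5) + 2*exp(4*I*pi/5)|^2 + 1*|2 + 2*exp(-2*I*pi/5) + 2*exp(-4*I*pi/5) + exp(4*I*pi/5)|^2 + 1*|2 + exp(-4*I*pi/5) + 2*exp(4*I*pi/5) + 2*exp(2*I*pi/5)|^2 + 1*|2 + 2*exp(-4*I*pi/5) + exp(-2*I*pi/5) + 2*exp(2*I*pi/5)|^2]
  = (1/5)[(49) + (13 + 8*exp(-2*I*pi/5) + 10*exp(-4*I*pi/5) + 10*exp(4*I*pi/5) + 8*exp(2*I*pi/5)) + (13 + 10*exp(-2*I*pi/5) + 8*exp(-4*I*pi/5) + 8*exp(4*I*pi/5) + 10*exp(2*I*pi/5)) + (13 + 10*exp(-2*I*pi/5) + 8*exp(-4*I*pi/5) + 8*exp(4*I*pi/5) + 10*exp(2*I*pi/5)) + (13 + 8*exp(-2*I*pi/5) + 10*exp(-4*I*pi/5) + 10*exp(4*I*pi/5) + 8*exp(2*I*pi/5))] = 65/5 = 13.
(Exp terms are combined using exp(i*s)*conj(exp(i*t)) = exp(i*(s-t)), and sums of them are collapsed using the identity that for every m > 1 the m distinct m-th roots of unity sum to 0, e.g. 1 + exp(2*I*pi/3) + exp(-2*I*pi/3) = 0.)
A character is irreducible iff <chi, chi> = 1, so this representation is reducible.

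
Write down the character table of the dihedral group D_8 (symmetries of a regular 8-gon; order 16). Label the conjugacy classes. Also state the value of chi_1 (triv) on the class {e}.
Conjugacy classes: {e} of size 1, {r^4} of size 1, {r^1, r^7} of size 2, {r^2, r^6} of size 2, {r^3, r^5} of size 2, {s, sr^2, ...} of size 4, {sr, sr^3, ...} of size 4.
Character table:
  irrep \ class              {e} (size 1)  {r^4} (size 1)  {r^1, r^7} (size 2)  {r^2, r^6} (size 2)  {r^3, r^5} (size 2)  {s, sr^2, ...} (size 4)  {sr, sr^3, ...} (size 4)
  chi_1 (triv)               1             1               1                    1                    1                    1                        1                       
  chi_2 (sign: r->1, s->-1)  1             1               1                    1                    1                    -1                       -1                      
  chi_3 (r->-1, s->1)        1             1               -1                   1                    -1                   1                        -1                      
  chi_4 (r->-1, s->-1)       1             1               -1                   1                    -1                   -1                       1                       
  chi_5 (2d, j=1)            2             -2              sqrt(2)              0                    -sqrt(2)             0                        0                       
  chi_6 (2d, j=2)            2             2               0                    -2                   0                    0                        0                       
  chi_7 (2d, j=3)            2             -2              -sqrt(2)             0                    sqrt(2)              0                        0                       

Spot check: chi_1 (triv) on {e} = 1.

Proof sketch: D_8 has order 2*8 = 16 with 7 conjugacy classes, hence 7 irreducibles. Sum of squared dims 1 + 1 + 1 + 1 + 4 + 4 + 4 = 16 = |G|. Linear characters come from the abelianisation; the 2-dimensional irreps have character r^k -> 2*cos(2*pi*j*k/8), reflections -> 0.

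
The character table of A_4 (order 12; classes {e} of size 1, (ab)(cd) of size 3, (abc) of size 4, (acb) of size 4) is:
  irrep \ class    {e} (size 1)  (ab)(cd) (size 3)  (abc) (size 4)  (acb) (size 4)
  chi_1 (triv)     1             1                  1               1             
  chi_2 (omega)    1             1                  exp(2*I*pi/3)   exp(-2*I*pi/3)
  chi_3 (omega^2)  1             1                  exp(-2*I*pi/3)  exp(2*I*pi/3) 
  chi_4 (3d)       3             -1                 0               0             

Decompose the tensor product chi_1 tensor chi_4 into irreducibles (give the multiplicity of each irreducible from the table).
chi_1 tensor chi_4 = chi_4 (all other irreducibles have multiplicity 0).

Why: The character of a tensor product is the pointwise product (chi_1 * chi_4)(C) = chi_1(C) * chi_4(C):
  {e}: (1)*(3), (ab)(cd): (1)*(-1), (abc): (1)*(0), (acb): (1)*(0)
so (chi_1 * chi_4) takes values
  {e} -> 3, (ab)(cd) -> -1, (abc) -> 0, (acb) -> 0.
Now take the inner product of this character with each irreducible chi from the table, <chi_1*chi_4, chi> = (1/12) sum_C |C| (chi_1*chi_4)(C) conj(chi(C)):
  <chi_1*chi_4, chi_1> = (1/12)[1*(3)*conj(1) + 3*(-1)*conj(1) + 4*(0)*conj(1) + 4*(0)*conj(1)]
      = (1/12)[(3) + (-3) + (0) + (0)] = 0/12 = 0
  <chi_1*chi_4, chi_2> = (1/12)[1*(3)*conj(1) + 3*(-1)*conj(1) + 4*(0)*conj(exp(2*I*pi/3)) + 4*(0)*conj(exp(-2*I*pi/3))]
      = (1/12)[(3) + (-3) + (0) + (0)] = 0/12 = 0
  <chi_1*chi_4, chi_3> = (1/12)[1*(3)*conj(1) + 3*(-1)*conj(1) + 4*(0)*conj(exp(-2*I*pi/3)) + 4*(0)*conj(exp(2*I*pi/3))]
      = (1/12)[(3) + (-3) + (0) + (0)] = 0/12 = 0
  <chi_1*chi_4, chi_4> = (1/12)[1*(3)*conj(3) + 3*(-1)*conj(-1) + 4*(0)*conj(0) + 4*(0)*conj(0)]
      = (1/12)[(9) + (3) + (0) + (0)] = 12/12 = 1
(Exp terms are combined using exp(i*s)*conj(exp(i*t)) = exp(i*(s-t)), and sums of them are collapsed using the identity that for every m > 1 the m distinct m-th roots of unity sum to 0, e.g. 1 + exp(2*I*pi/3) + exp(-2*I*pi/3) = 0.)
Hence the multiplicities are chi_4: 1. Dimension check: dim(chi_1)*dim(chi_4) = 1*3 = 3 and sum (mult * dim) = 1*3 = 3.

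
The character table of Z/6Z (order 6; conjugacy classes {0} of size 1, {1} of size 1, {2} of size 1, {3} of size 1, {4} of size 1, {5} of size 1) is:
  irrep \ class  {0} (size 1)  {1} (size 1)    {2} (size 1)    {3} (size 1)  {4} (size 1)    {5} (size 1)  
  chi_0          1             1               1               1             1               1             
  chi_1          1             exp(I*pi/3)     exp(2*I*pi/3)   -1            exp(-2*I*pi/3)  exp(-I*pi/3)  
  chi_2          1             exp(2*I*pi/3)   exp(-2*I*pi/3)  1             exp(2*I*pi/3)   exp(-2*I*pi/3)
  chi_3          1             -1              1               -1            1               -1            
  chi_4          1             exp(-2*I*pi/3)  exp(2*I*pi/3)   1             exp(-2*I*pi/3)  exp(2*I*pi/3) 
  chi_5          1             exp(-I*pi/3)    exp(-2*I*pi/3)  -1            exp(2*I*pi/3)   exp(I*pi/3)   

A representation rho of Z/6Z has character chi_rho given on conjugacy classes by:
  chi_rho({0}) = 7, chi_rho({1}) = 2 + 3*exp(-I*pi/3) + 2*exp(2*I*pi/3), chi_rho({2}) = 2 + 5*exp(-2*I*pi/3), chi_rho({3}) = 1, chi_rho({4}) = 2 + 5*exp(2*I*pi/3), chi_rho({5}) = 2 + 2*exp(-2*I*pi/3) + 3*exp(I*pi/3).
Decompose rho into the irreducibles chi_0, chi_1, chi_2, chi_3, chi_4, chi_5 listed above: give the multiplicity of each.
Multiplicities: chi_0: 2, chi_1: 0, chi_2: 2, chi_3: 0, chi_4: 0, chi_5: 3.

Explanation: Use <chi_rho, chi> = (1/|G|) sum_C |C| * chi_rho(C) * conj(chi(C)) with |G| = 6 for each irreducible chi in the table:
  <chi_rho, chi_0> = (1/6)[1*(7)*conj(1) + 1*(2 + 3*exp(-I*pi/3) + 2*exp(2*I*pi/3))*conj(1) + 1*(2 + 5*exp(-2*I*pi/3))*conj(1) + 1*(1)*conj(1) + 1*(2 + 5*exp(2*I*pi/3))*conj(1) + 1*(2 + 2*exp(-2*I*pi/3) + 3*exp(I*pi/3))*conj(1)]
      = (1/6)[(7) + (2 + 3*exp(-I*pi/3) + 2*exp(2*I*pi/3)) + (2 + 5*exp(-2*I*pi/3)) + (1) + (2 + 5*exp(2*I*pi/3)) + (2 + 2*exp(-2*I*pi/3) + 3*exp(I*pi/3))] = 12/6 = 2
  <chi_rho, chi_1> = (1/6)[1*(7)*conj(1) + 1*(2 + 3*exp(-I*pi/3) + 2*exp(2*I*pi/3))*conj(exp(I*pi/3)) + 1*(2 + 5*exp(-2*I*pi/3))*conj(exp(2*I*pi/3)) + 1*(1)*conj(-1) + 1*(2 + 5*exp(2*I*pi/3))*conj(exp(-2*I*pi/3)) + 1*(2 + 2*exp(-2*I*pi/3) + 3*exp(I*pi/3))*conj(exp(-I*pi/3))]
      = (1/6)[(7) + (3*exp(-2*I*pi/3) + 2*exp(-I*pi/3) + 2*exp(I*pi/3)) + (2*exp(-2*I*pi/3) + 5*exp(2*I*pi/3)) + (-1) + (5*exp(-2*I*pi/3) + 2*exp(2*I*pi/3)) + (2*exp(-I*pi/3) + 2*exp(I*pi/3) + 3*exp(2*I*pi/3))] = 0/6 = 0
  <chi_rho, chi_2> = (1/6)[1*(7)*conj(1) + 1*(2 + 3*exp(-I*pi/3) + 2*exp(2*I*pi/3))*conj(exp(2*I*pi/3)) + 1*(2 + 5*exp(-2*I*pi/3))*conj(exp(-2*I*pi/3)) + 1*(1)*conj(1) + 1*(2 + 5*exp(2*I*pi/3))*conj(exp(2*I*pi/3)) + 1*(2 + 2*exp(-2*I*pi/3) + 3*exp(I*pi/3))*conj(exp(-2*I*pi/3))]
      = (1/6)[(7) + (-1 + 2*exp(-2*I*pi/3)) + (5 + 2*exp(2*I*pi/3)) + (1) + (5 + 2*exp(-2*I*pi/3)) + (-1 + 2*exp(2*I*pi/3))] = 12/6 = 2
  <chi_rho, chi_3> = (1/6)[1*(7)*conj(1) + 1*(2 + 3*exp(-I*pi/3) + 2*exp(2*I*pi/3))*conj(-1) + 1*(2 + 5*exp(-2*I*pi/3))*conj(1) + 1*(1)*conj(-1) + 1*(2 + 5*exp(2*I*pi/3))*conj(1) + 1*(2 + 2*exp(-2*I*pi/3) + 3*exp(I*pi/3))*conj(-1)]
      = (1/6)[(7) + (-2 - 2*exp(2*I*pi/3) - 3*exp(-I*pi/3)) + (2 + 5*exp(-2*I*pi/3)) + (-1) + (2 + 5*exp(2*I*pi/3)) + (-2 - 3*exp(I*pi/3) - 2*exp(-2*I*pi/3))] = 0/6 = 0
  <chi_rho, chi_4> = (1/6)[1*(7)*conj(1) + 1*(2 + 3*exp(-I*pi/3) + 2*exp(2*I*pi/3))*conj(exp(-2*I*pi/3)) + 1*(2 + 5*exp(-2*I*pi/3))*conj(exp(2*I*pi/3)) + 1*(1)*conj(1) + 1*(2 + 5*exp(2*I*pi/3))*conj(exp(-2*I*pi/3)) + 1*(2 + 2*exp(-2*I*pi/3) + 3*exp(I*pi/3))*conj(exp(2*I*pi/3))]
      = (1/6)[(7) + (2*exp(-2*I*pi/3) + 2*exp(2*I*pi/3) + 3*exp(I*pi/3)) + (2*exp(-2*I*pi/3) + 5*exp(2*I*pi/3)) + (1) + (5*exp(-2*I*pi/3) + 2*exp(2*I*pi/3)) + (3*exp(-I*pi/3) + 2*exp(-2*I*pi/3) + 2*exp(2*I*pi/3))] = 0/6 = 0
  <chi_rho, chi_5> = (1/6)[1*(7)*conj(1) + 1*(2 + 3*exp(-I*pi/3) + 2*exp(2*I*pi/3))*conj(exp(-I*pi/3)) + 1*(2 + 5*exp(-2*I*pi/3))*conj(exp(-2*I*pi/3)) + 1*(1)*conj(-1) + 1*(2 + 5*exp(2*I*pi/3))*conj(exp(2*I*pi/3)) + 1*(2 + 2*exp(-2*I*pi/3) + 3*exp(I*pi/3))*conj(exp(I*pi/3))]
      = (1/6)[(7) + (1 + 2*exp(I*pi/3)) + (5 + 2*exp(2*I*pi/3)) + (-1) + (5 + 2*exp(-2*I*pi/3)) + (1 + 2*exp(-I*pi/3))] = 18/6 = 3
(Exp terms are combined using exp(i*s)*conj(exp(i*t)) = exp(i*(s-t)), and sums of them are collapsed using the identity that for every m > 1 the m distinct m-th roots of unity sum to 0, e.g. 1 + exp(2*I*pi/3) + exp(-2*I*pi/3) = 0.)
Dimension check: dim(rho) = sum (mult * dim) = 2*1 + 0*1 + 2*1 + 0*1 + 0*1 + 3*1 = 7 = chi_rho(e) = 7.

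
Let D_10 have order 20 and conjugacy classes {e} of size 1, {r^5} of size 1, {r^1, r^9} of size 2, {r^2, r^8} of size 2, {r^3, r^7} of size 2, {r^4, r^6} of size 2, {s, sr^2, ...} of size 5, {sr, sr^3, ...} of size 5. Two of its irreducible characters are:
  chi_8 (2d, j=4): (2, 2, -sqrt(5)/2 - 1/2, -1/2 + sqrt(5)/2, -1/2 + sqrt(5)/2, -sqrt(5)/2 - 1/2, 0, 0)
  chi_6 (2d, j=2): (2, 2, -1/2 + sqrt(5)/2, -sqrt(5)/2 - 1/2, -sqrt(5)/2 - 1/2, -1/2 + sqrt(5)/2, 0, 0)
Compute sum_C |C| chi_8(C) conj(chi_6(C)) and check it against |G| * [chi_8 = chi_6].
Sum = 0; so <chi_8, chi_6> = 0 (distinct irreducibles are orthogonal).

Explanation: Compute term by term over conjugacy classes (|C| * chi_8(C) * conj(chi_6(C))):
  1*(2)*conj(2) + 1*(2)*conj(2) + 2*(-sqrt(5)/2 - 1/2)*conj(-1/2 + sqrt(5)/2) + 2*(-1/2 + sqrt(5)/2)*conj(-sqrt(5)/2 - 1/2) + 2*(-1/2 + sqrt(5)/2)*conj(-sqrt(5)/2 - 1/2) + 2*(-sqrt(5)/2 - 1/2)*conj(-1/2 + sqrt(5)/2) + 5*(0)*conj(0) + 5*(0)*conj(0)
  = (4) + (4) + (-2) + (-2) + (-2) + (-2) + (0) + (0)
  = 0.
Dividing by |G| = 20 gives 0/20 = 0, matching the row-orthogonality relation <chi_8, chi_6> = [chi_8 = chi_6].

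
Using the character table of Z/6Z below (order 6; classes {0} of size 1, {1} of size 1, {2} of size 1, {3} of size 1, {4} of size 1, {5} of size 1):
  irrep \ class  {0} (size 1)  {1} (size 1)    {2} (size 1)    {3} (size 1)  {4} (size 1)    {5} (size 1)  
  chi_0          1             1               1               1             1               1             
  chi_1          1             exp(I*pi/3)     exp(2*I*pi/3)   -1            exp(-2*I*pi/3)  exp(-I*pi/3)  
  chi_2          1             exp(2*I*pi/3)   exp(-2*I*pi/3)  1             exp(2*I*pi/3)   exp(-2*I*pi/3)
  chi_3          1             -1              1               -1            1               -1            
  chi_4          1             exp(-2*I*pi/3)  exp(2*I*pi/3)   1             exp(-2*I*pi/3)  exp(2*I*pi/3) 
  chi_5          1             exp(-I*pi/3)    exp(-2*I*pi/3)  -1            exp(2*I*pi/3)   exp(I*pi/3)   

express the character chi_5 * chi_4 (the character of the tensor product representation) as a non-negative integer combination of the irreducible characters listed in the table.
chi_5 tensor chi_4 = chi_3 (all other irreducibles have multiplicity 0).

Solution. The character of a tensor product is the pointwise product (chi_5 * chi_4)(C) = chi_5(C) * chi_4(C):
  {0}: (1)*(1), {1}: (exp(-I*pi/3))*(exp(-2*I*pi/3)), {2}: (exp(-2*I*pi/3))*(exp(2*I*pi/3)), {3}: (-1)*(1), {4}: (exp(2*I*pi/3))*(exp(-2*I*pi/3)), {5}: (exp(I*pi/3))*(exp(2*I*pi/3))
so (chi_5 * chi_4) takes values
  {0} -> 1, {1} -> -1, {2} -> 1, {3} -> -1, {4} -> 1, {5} -> -1.
Now take the inner product of this character with each irreducible chi from the table, <chi_5*chi_4, chi> = (1/6) sum_C |C| (chi_5*chi_4)(C) conj(chi(C)):
  <chi_5*chi_4, chi_0> = (1/6)[1*(1)*conj(1) + 1*(-1)*conj(1) + 1*(1)*conj(1) + 1*(-1)*conj(1) + 1*(1)*conj(1) + 1*(-1)*conj(1)]
      = (1/6)[(1) + (-1) + (1) + (-1) + (1) + (-1)] = 0/6 = 0
  <chi_5*chi_4, chi_1> = (1/6)[1*(1)*conj(1) + 1*(-1)*conj(exp(I*pi/3)) + 1*(1)*conj(exp(2*I*pi/3)) + 1*(-1)*conj(-1) + 1*(1)*conj(exp(-2*I*pi/3)) + 1*(-1)*conj(exp(-I*pi/3))]
      = (1/6)[(1) + (-exp(-I*pi/3)) + (exp(-2*I*pi/3)) + (1) + (exp(2*I*pi/3)) + (-exp(I*pi/3))] = 0/6 = 0
  <chi_5*chi_4, chi_2> = (1/6)[1*(1)*conj(1) + 1*(-1)*conj(exp(2*I*pi/3)) + 1*(1)*conj(exp(-2*I*pi/3)) + 1*(-1)*conj(1) + 1*(1)*conj(exp(2*I*pi/3)) + 1*(-1)*conj(exp(-2*I*pi/3))]
      = (1/6)[(1) + (-exp(-2*I*pi/3)) + (exp(2*I*pi/3)) + (-1) + (exp(-2*I*pi/3)) + (-exp(2*I*pi/3))] = 0/6 = 0
  <chi_5*chi_4, chi_3> = (1/6)[1*(1)*conj(1) + 1*(-1)*conj(-1) + 1*(1)*conj(1) + 1*(-1)*conj(-1) + 1*(1)*conj(1) + 1*(-1)*conj(-1)]
      = (1/6)[(1) + (1) + (1) + (1) + (1) + (1)] = 6/6 = 1
  <chi_5*chi_4, chi_4> = (1/6)[1*(1)*conj(1) + 1*(-1)*conj(exp(-2*I*pi/3)) + 1*(1)*conj(exp(2*I*pi/3)) + 1*(-1)*conj(1) + 1*(1)*conj(exp(-2*I*pi/3)) + 1*(-1)*conj(exp(2*I*pi/3))]
      = (1/6)[(1) + (-exp(2*I*pi/3)) + (exp(-2*I*pi/3)) + (-1) + (exp(2*I*pi/3)) + (-exp(-2*I*pi/3))] = 0/6 = 0
  <chi_5*chi_4, chi_5> = (1/6)[1*(1)*conj(1) + 1*(-1)*conj(exp(-I*pi/3)) + 1*(1)*conj(exp(-2*I*pi/3)) + 1*(-1)*conj(-1) + 1*(1)*conj(exp(2*I*pi/3)) + 1*(-1)*conj(exp(I*pi/3))]
      = (1/6)[(1) + (-exp(I*pi/3)) + (exp(2*I*pi/3)) + (1) + (exp(-2*I*pi/3)) + (-exp(-I*pi/3))] = 0/6 = 0
(Exp terms are combined using exp(i*s)*conj(exp(i*t)) = exp(i*(s-t)), and sums of them are collapsed using the identity that for every m > 1 the m distinct m-th roots of unity sum to 0, e.g. 1 + exp(2*I*pi/3) + exp(-2*I*pi/3) = 0.)
Hence the multiplicities are chi_3: 1. Dimension check: dim(chi_5)*dim(chi_4) = 1*1 = 1 and sum (mult * dim) = 1*1 = 1.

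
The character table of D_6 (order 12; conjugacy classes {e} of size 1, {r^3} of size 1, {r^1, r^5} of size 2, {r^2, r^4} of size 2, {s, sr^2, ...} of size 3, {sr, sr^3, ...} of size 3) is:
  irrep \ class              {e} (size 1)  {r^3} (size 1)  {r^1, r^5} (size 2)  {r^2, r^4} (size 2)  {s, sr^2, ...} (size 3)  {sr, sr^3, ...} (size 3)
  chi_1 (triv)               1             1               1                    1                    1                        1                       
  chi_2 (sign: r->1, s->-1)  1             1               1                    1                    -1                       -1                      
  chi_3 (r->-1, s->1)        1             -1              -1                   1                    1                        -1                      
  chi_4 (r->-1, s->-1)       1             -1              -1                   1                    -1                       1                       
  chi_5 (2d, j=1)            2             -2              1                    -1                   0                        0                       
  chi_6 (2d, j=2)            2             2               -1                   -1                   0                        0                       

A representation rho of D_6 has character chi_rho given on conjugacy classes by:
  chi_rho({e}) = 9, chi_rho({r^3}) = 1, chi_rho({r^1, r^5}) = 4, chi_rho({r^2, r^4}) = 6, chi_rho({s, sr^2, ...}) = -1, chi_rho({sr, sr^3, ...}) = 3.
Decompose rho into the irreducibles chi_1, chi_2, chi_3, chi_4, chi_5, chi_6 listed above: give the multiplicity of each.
Multiplicities: chi_1: 3, chi_2: 2, chi_3: 0, chi_4: 2, chi_5: 1, chi_6: 0.

Reasoning: Use <chi_rho, chi> = (1/|G|) sum_C |C| * chi_rho(C) * conj(chi(C)) with |G| = 12 for each irreducible chi in the table:
  <chi_rho, chi_1> = (1/12)[1*(9)*conj(1) + 1*(1)*conj(1) + 2*(4)*conj(1) + 2*(6)*conj(1) + 3*(-1)*conj(1) + 3*(3)*conj(1)]
      = (1/12)[(9) + (1) + (8) + (12) + (-3) + (9)] = 36/12 = 3
  <chi_rho, chi_2> = (1/12)[1*(9)*conj(1) + 1*(1)*conj(1) + 2*(4)*conj(1) + 2*(6)*conj(1) + 3*(-1)*conj(-1) + 3*(3)*conj(-1)]
      = (1/12)[(9) + (1) + (8) + (12) + (3) + (-9)] = 24/12 = 2
  <chi_rho, chi_3> = (1/12)[1*(9)*conj(1) + 1*(1)*conj(-1) + 2*(4)*conj(-1) + 2*(6)*conj(1) + 3*(-1)*conj(1) + 3*(3)*conj(-1)]
      = (1/12)[(9) + (-1) + (-8) + (12) + (-3) + (-9)] = 0/12 = 0
  <chi_rho, chi_4> = (1/12)[1*(9)*conj(1) + 1*(1)*conj(-1) + 2*(4)*conj(-1) + 2*(6)*conj(1) + 3*(-1)*conj(-1) + 3*(3)*conj(1)]
      = (1/12)[(9) + (-1) + (-8) + (12) + (3) + (9)] = 24/12 = 2
  <chi_rho, chi_5> = (1/12)[1*(9)*conj(2) + 1*(1)*conj(-2) + 2*(4)*conj(1) + 2*(6)*conj(-1) + 3*(-1)*conj(0) + 3*(3)*conj(0)]
      = (1/12)[(18) + (-2) + (8) + (-12) + (0) + (0)] = 12/12 = 1
  <chi_rho, chi_6> = (1/12)[1*(9)*conj(2) + 1*(1)*conj(2) + 2*(4)*conj(-1) + 2*(6)*conj(-1) + 3*(-1)*conj(0) + 3*(3)*conj(0)]
      = (1/12)[(18) + (2) + (-8) + (-12) + (0) + (0)] = 0/12 = 0
Dimension check: dim(rho) = sum (mult * dim) = 3*1 + 2*1 + 0*1 + 2*1 + 1*2 + 0*2 = 9 = chi_rho(e) = 9.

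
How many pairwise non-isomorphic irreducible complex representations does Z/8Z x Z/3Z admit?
24

Explanation: The number of irreducible complex representations of a finite group equals its number of conjugacy classes. Z/8Z x Z/3Z is abelian of order 24, so every element is its own conjugacy class: 24 classes, so Z/8Z x Z/3Z (order 24) has exactly 24 irreducible complex representations.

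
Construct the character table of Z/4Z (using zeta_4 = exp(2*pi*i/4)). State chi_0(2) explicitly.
Character table of Z/4Z (irreps indexed chi_0,...,chi_3 with chi_k(m) = zeta_4^(k*m), zeta_4 = exp(2*pi*i/4)):
  irrep \ class  {0} (size 1)  {1} (size 1)  {2} (size 1)  {3} (size 1)
  chi_0          1             1             1             1           
  chi_1          1             I             -1            -I          
  chi_2          1             -1            1             -1          
  chi_3          1             -I            -1            I           

Spot check: chi_0(2) = zeta_4^(0*2) = zeta_4^0 = 1.

Derivation: Z/4Z is abelian, so all 4 irreducible complex representations are 1-dimensional. They are given by chi_k(m) = zeta_4^(k*m) for k = 0,...,3. Row orthogonality: sum_m chi_k(m) conj(chi_l(m)) = 4 * [k = l].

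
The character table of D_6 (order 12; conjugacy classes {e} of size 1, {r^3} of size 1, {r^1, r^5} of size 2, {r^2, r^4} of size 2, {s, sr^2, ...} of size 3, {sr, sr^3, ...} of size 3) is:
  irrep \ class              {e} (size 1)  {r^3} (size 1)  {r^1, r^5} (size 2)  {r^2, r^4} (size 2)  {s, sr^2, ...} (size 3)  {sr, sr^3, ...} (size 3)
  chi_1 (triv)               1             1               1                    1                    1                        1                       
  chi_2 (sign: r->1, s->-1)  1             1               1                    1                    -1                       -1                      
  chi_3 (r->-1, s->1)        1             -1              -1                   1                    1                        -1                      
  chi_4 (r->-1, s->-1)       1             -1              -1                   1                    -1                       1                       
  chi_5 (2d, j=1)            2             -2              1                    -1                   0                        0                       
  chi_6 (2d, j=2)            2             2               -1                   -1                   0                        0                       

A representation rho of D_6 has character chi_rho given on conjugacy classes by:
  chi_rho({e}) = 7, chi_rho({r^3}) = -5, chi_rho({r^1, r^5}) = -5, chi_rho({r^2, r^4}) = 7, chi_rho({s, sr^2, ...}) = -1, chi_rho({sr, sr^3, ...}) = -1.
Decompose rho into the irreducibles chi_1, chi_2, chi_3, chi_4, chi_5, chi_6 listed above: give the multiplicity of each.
Multiplicities: chi_1: 0, chi_2: 1, chi_3: 3, chi_4: 3, chi_5: 0, chi_6: 0.

Use <chi_rho, chi> = (1/|G|) sum_C |C| * chi_rho(C) * conj(chi(C)) with |G| = 12 for each irreducible chi in the table:
  <chi_rho, chi_1> = (1/12)[1*(7)*conj(1) + 1*(-5)*conj(1) + 2*(-5)*conj(1) + 2*(7)*conj(1) + 3*(-1)*conj(1) + 3*(-1)*conj(1)]
      = (1/12)[(7) + (-5) + (-10) + (14) + (-3) + (-3)] = 0/12 = 0
  <chi_rho, chi_2> = (1/12)[1*(7)*conj(1) + 1*(-5)*conj(1) + 2*(-5)*conj(1) + 2*(7)*conj(1) + 3*(-1)*conj(-1) + 3*(-1)*conj(-1)]
      = (1/12)[(7) + (-5) + (-10) + (14) + (3) + (3)] = 12/12 = 1
  <chi_rho, chi_3> = (1/12)[1*(7)*conj(1) + 1*(-5)*conj(-1) + 2*(-5)*conj(-1) + 2*(7)*conj(1) + 3*(-1)*conj(1) + 3*(-1)*conj(-1)]
      = (1/12)[(7) + (5) + (10) + (14) + (-3) + (3)] = 36/12 = 3
  <chi_rho, chi_4> = (1/12)[1*(7)*conj(1) + 1*(-5)*conj(-1) + 2*(-5)*conj(-1) + 2*(7)*conj(1) + 3*(-1)*conj(-1) + 3*(-1)*conj(1)]
      = (1/12)[(7) + (5) + (10) + (14) + (3) + (-3)] = 36/12 = 3
  <chi_rho, chi_5> = (1/12)[1*(7)*conj(2) + 1*(-5)*conj(-2) + 2*(-5)*conj(1) + 2*(7)*conj(-1) + 3*(-1)*conj(0) + 3*(-1)*conj(0)]
      = (1/12)[(14) + (10) + (-10) + (-14) + (0) + (0)] = 0/12 = 0
  <chi_rho, chi_6> = (1/12)[1*(7)*conj(2) + 1*(-5)*conj(2) + 2*(-5)*conj(-1) + 2*(7)*conj(-1) + 3*(-1)*conj(0) + 3*(-1)*conj(0)]
      = (1/12)[(14) + (-10) + (10) + (-14) + (0) + (0)] = 0/12 = 0
Dimension check: dim(rho) = sum (mult * dim) = 0*1 + 1*1 + 3*1 + 3*1 + 0*2 + 0*2 = 7 = chi_rho(e) = 7.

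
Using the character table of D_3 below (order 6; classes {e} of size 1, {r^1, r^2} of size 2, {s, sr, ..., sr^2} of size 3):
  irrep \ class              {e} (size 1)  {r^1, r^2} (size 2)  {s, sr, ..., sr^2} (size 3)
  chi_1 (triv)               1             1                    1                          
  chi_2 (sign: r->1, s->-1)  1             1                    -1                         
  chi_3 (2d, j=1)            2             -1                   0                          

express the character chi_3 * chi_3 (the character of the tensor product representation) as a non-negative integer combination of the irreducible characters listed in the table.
chi_3 tensor chi_3 = chi_1 + chi_2 + chi_3 (all other irreducibles have multiplicity 0).

Why: The character of a tensor product is the pointwise product (chi_3 * chi_3)(C) = chi_3(C) * chi_3(C):
  {e}: (2)*(2), {r^1, r^2}: (-1)*(-1), {s, sr, ..., sr^2}: (0)*(0)
so (chi_3 * chi_3) takes values
  {e} -> 4, {r^1, r^2} -> 1, {s, sr, ..., sr^2} -> 0.
Now take the inner product of this character with each irreducible chi from the table, <chi_3*chi_3, chi> = (1/6) sum_C |C| (chi_3*chi_3)(C) conj(chi(C)):
  <chi_3*chi_3, chi_1> = (1/6)[1*(4)*conj(1) + 2*(1)*conj(1) + 3*(0)*conj(1)]
      = (1/6)[(4) + (2) + (0)] = 6/6 = 1
  <chi_3*chi_3, chi_2> = (1/6)[1*(4)*conj(1) + 2*(1)*conj(1) + 3*(0)*conj(-1)]
      = (1/6)[(4) + (2) + (0)] = 6/6 = 1
  <chi_3*chi_3, chi_3> = (1/6)[1*(4)*conj(2) + 2*(1)*conj(-1) + 3*(0)*conj(0)]
      = (1/6)[(8) + (-2) + (0)] = 6/6 = 1
Hence the multiplicities are chi_1: 1, chi_2: 1, chi_3: 1. Dimension check: dim(chi_3)*dim(chi_3) = 2*2 = 4 and sum (mult * dim) = 1*1 + 1*1 + 1*2 = 4.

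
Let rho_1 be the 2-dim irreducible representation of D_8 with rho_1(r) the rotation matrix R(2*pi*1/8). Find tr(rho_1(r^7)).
chi_{rho_1}(r^7) = 2*cos(2*pi*1*7/8) = sqrt(2)

Proof sketch: rho_1(r^7) is rotation by angle 2*pi*1*7/8, whose trace is 2*cos(2*pi*1*7/8) = sqrt(2).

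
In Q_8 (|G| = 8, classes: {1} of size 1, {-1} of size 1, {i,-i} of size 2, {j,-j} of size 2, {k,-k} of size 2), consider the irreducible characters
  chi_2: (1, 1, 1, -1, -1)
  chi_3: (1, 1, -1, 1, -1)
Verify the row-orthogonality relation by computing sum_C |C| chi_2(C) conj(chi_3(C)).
Sum = 0; so <chi_2, chi_3> = 0 (distinct irreducibles are orthogonal).

Why: Compute term by term over conjugacy classes (|C| * chi_2(C) * conj(chi_3(C))):
  1*(1)*conj(1) + 1*(1)*conj(1) + 2*(1)*conj(-1) + 2*(-1)*conj(1) + 2*(-1)*conj(-1)
  = (1) + (1) + (-2) + (-2) + (2)
  = 0.
Dividing by |G| = 8 gives 0/8 = 0, matching the row-orthogonality relation <chi_2, chi_3> = [chi_2 = chi_3].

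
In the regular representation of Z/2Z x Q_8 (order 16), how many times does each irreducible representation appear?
Each irreducible V_i of dimension d_i appears with multiplicity d_i, i.e. rho_reg = (direct sum over all irreducibles V_i) d_i V_i. The irreducible dimensions for Z/2Z x Q_8 are 1, 1, 1, 1, 1, 1, 1, 1, 2, 2: 8 irreducibles of dimension 1, each with multiplicity 1; 2 irreducibles of dimension 2, each with multiplicity 2. Total dimension 8*1*1 + 2*2*2 = 16 = |G|.

General theorem: in the regular representation of a finite group G, each irreducible appears with multiplicity equal to its dimension. Check: dim(rho_reg) = sum d_i^2 = 1 + 1 + 1 + 1 + 1 + 1 + 1 + 1 + 4 + 4 = 16 = |G|.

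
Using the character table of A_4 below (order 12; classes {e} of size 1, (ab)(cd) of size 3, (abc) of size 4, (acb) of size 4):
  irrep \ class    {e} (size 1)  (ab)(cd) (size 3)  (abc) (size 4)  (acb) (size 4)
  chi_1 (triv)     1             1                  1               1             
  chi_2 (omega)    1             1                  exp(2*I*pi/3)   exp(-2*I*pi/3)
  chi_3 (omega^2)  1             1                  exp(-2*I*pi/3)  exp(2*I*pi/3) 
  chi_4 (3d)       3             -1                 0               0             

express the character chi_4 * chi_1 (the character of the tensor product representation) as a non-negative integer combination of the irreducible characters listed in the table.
chi_4 tensor chi_1 = chi_4 (all other irreducibles have multiplicity 0).

Reasoning: The character of a tensor product is the pointwise product (chi_4 * chi_1)(C) = chi_4(C) * chi_1(C):
  {e}: (3)*(1), (ab)(cd): (-1)*(1), (abc): (0)*(1), (acb): (0)*(1)
so (chi_4 * chi_1) takes values
  {e} -> 3, (ab)(cd) -> -1, (abc) -> 0, (acb) -> 0.
Now take the inner product of this character with each irreducible chi from the table, <chi_4*chi_1, chi> = (1/12) sum_C |C| (chi_4*chi_1)(C) conj(chi(C)):
  <chi_4*chi_1, chi_1> = (1/12)[1*(3)*conj(1) + 3*(-1)*conj(1) + 4*(0)*conj(1) + 4*(0)*conj(1)]
      = (1/12)[(3) + (-3) + (0) + (0)] = 0/12 = 0
  <chi_4*chi_1, chi_2> = (1/12)[1*(3)*conj(1) + 3*(-1)*conj(1) + 4*(0)*conj(exp(2*I*pi/3)) + 4*(0)*conj(exp(-2*I*pi/3))]
      = (1/12)[(3) + (-3) + (0) + (0)] = 0/12 = 0
  <chi_4*chi_1, chi_3> = (1/12)[1*(3)*conj(1) + 3*(-1)*conj(1) + 4*(0)*conj(exp(-2*I*pi/3)) + 4*(0)*conj(exp(2*I*pi/3))]
      = (1/12)[(3) + (-3) + (0) + (0)] = 0/12 = 0
  <chi_4*chi_1, chi_4> = (1/12)[1*(3)*conj(3) + 3*(-1)*conj(-1) + 4*(0)*conj(0) + 4*(0)*conj(0)]
      = (1/12)[(9) + (3) + (0) + (0)] = 12/12 = 1
(Exp terms are combined using exp(i*s)*conj(exp(i*t)) = exp(i*(s-t)), and sums of them are collapsed using the identity that for every m > 1 the m distinct m-th roots of unity sum to 0, e.g. 1 + exp(2*I*pi/3) + exp(-2*I*pi/3) = 0.)
Hence the multiplicities are chi_4: 1. Dimension check: dim(chi_4)*dim(chi_1) = 3*1 = 3 and sum (mult * dim) = 1*3 = 3.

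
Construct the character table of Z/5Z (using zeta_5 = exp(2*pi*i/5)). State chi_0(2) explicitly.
Character table of Z/5Z (irreps indexed chi_0,...,chi_4 with chi_k(m) = zeta_5^(k*m), zeta_5 = exp(2*pi*i/5)):
  irrep \ class  {0} (size 1)  {1} (size 1)    {2} (size 1)    {3} (size 1)    {4} (size 1)  
  chi_0          1             1               1               1               1             
  chi_1          1             exp(2*I*pi/5)   exp(4*I*pi/5)   exp(-4*I*pi/5)  exp(-2*I*pi/5)
  chi_2          1             exp(4*I*pi/5)   exp(-2*I*pi/5)  exp(2*I*pi/5)   exp(-4*I*pi/5)
  chi_3          1             exp(-4*I*pi/5)  exp(2*I*pi/5)   exp(-2*I*pi/5)  exp(4*I*pi/5) 
  chi_4          1             exp(-2*I*pi/5)  exp(-4*I*pi/5)  exp(4*I*pi/5)   exp(2*I*pi/5) 

Spot check: chi_0(2) = zeta_5^(0*2) = zeta_5^0 = 1.

Solution. Z/5Z is abelian, so all 5 irreducible complex representations are 1-dimensional. They are given by chi_k(m) = zeta_5^(k*m) for k = 0,...,4. Row orthogonality: sum_m chi_k(m) conj(chi_l(m)) = 5 * [k = l].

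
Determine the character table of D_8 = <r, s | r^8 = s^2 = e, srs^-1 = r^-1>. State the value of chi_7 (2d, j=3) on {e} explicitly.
Conjugacy classes: {e} of size 1, {r^4} of size 1, {r^1, r^7} of size 2, {r^2, r^6} of size 2, {r^3, r^5} of size 2, {s, sr^2, ...} of size 4, {sr, sr^3, ...} of size 4.
Character table:
  irrep \ class              {e} (size 1)  {r^4} (size 1)  {r^1, r^7} (size 2)  {r^2, r^6} (size 2)  {r^3, r^5} (size 2)  {s, sr^2, ...} (size 4)  {sr, sr^3, ...} (size 4)
  chi_1 (triv)               1             1               1                    1                    1                    1                        1                       
  chi_2 (sign: r->1, s->-1)  1             1               1                    1                    1                    -1                       -1                      
  chi_3 (r->-1, s->1)        1             1               -1                   1                    -1                   1                        -1                      
  chi_4 (r->-1, s->-1)       1             1               -1                   1                    -1                   -1                       1                       
  chi_5 (2d, j=1)            2             -2              sqrt(2)              0                    -sqrt(2)             0                        0                       
  chi_6 (2d, j=2)            2             2               0                    -2                   0                    0                        0                       
  chi_7 (2d, j=3)            2             -2              -sqrt(2)             0                    sqrt(2)              0                        0                       

Spot check: chi_7 (2d, j=3) on {e} = 2.

Explanation: D_8 has order 2*8 = 16 with 7 conjugacy classes, hence 7 irreducibles. Sum of squared dims 1 + 1 + 1 + 1 + 4 + 4 + 4 = 16 = |G|. Linear characters come from the abelianisation; the 2-dimensional irreps have character r^k -> 2*cos(2*pi*j*k/8), reflections -> 0.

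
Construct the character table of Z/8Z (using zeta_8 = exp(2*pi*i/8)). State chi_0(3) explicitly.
Character table of Z/8Z (irreps indexed chi_0,...,chi_7 with chi_k(m) = zeta_8^(k*m), zeta_8 = exp(2*pi*i/8)):
  irrep \ class  {0} (size 1)  {1} (size 1)    {2} (size 1)  {3} (size 1)    {4} (size 1)  {5} (size 1)    {6} (size 1)  {7} (size 1)  
  chi_0          1             1               1             1               1             1               1             1             
  chi_1          1             exp(I*pi/4)     I             exp(3*I*pi/4)   -1            exp(-3*I*pi/4)  -I            exp(-I*pi/4)  
  chi_2          1             I               -1            -I              1             I               -1            -I            
  chi_3          1             exp(3*I*pi/4)   -I            exp(I*pi/4)     -1            exp(-I*pi/4)    I             exp(-3*I*pi/4)
  chi_4          1             -1              1             -1              1             -1              1             -1            
  chi_5          1             exp(-3*I*pi/4)  I             exp(-I*pi/4)    -1            exp(I*pi/4)     -I            exp(3*I*pi/4) 
  chi_6          1             -I              -1            I               1             -I              -1            I             
  chi_7          1             exp(-I*pi/4)    -I            exp(-3*I*pi/4)  -1            exp(3*I*pi/4)   I             exp(I*pi/4)   

Spot check: chi_0(3) = zeta_8^(0*3) = zeta_8^0 = 1.

Why: Z/8Z is abelian, so all 8 irreducible complex representations are 1-dimensional. They are given by chi_k(m) = zeta_8^(k*m) for k = 0,...,7. Row orthogonality: sum_m chi_k(m) conj(chi_l(m)) = 8 * [k = l].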